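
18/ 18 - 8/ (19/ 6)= -29/ 19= -1.53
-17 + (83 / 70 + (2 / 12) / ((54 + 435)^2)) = -15.81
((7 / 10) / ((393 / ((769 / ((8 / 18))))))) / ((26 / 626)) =74.20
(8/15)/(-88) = -1/165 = -0.01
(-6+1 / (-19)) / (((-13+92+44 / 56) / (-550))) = 41.72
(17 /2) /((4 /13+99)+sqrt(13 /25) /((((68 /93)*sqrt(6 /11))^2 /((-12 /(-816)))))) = 1410399016746803200 /16478053271170625707 -143241775659840*sqrt(13) /16478053271170625707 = 0.09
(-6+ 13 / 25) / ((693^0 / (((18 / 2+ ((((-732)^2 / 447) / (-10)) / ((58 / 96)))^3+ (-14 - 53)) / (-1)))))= -10790963897057809289506 / 252117400503125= -42801345.23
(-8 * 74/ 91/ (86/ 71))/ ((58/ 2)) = -21016/ 113477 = -0.19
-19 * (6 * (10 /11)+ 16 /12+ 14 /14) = -147.97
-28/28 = -1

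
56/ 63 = 8/ 9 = 0.89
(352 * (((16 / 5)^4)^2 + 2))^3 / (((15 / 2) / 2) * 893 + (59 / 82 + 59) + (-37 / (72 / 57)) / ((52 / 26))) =6804083581230976010731960267955276611584 / 398102104663848876953125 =17091302712343700.40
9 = 9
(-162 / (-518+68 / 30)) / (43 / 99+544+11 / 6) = 120285 / 209183374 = 0.00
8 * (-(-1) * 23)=184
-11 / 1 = -11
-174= -174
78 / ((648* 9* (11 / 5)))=0.01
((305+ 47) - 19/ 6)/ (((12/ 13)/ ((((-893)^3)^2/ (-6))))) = -31940196758758892318.15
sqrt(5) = 2.24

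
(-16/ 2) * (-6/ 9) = 16/ 3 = 5.33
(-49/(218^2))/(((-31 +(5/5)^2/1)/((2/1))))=49/712860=0.00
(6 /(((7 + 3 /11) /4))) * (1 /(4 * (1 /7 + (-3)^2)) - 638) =-5389593 /2560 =-2105.31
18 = 18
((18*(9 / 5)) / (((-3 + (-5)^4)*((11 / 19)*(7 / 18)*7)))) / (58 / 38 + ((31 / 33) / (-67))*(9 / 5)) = 17632323 / 800794211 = 0.02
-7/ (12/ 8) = -14/ 3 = -4.67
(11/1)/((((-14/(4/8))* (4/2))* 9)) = -11/504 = -0.02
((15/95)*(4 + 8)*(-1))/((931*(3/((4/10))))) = -24/88445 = -0.00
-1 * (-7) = 7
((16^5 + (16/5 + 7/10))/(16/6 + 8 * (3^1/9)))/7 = 31457397/1120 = 28086.96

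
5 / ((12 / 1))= 5 / 12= 0.42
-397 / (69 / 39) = -5161 / 23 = -224.39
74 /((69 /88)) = 6512 /69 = 94.38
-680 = -680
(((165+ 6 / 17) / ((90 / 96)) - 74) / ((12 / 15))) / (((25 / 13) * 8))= 56563 / 6800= 8.32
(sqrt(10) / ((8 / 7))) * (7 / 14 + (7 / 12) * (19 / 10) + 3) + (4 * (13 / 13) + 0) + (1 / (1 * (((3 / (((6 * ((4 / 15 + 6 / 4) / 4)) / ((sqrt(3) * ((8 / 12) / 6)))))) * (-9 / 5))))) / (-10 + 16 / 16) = 53 * sqrt(3) / 324 + 4 + 3871 * sqrt(10) / 960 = 17.03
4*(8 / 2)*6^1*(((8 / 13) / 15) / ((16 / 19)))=304 / 65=4.68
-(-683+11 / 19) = 12966 / 19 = 682.42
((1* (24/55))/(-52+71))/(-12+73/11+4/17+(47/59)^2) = -355062/69473405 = -0.01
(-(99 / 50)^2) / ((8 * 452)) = -9801 / 9040000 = -0.00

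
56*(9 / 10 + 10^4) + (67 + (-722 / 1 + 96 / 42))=559397.69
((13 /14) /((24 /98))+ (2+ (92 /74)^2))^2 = 58117155625 /1079516736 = 53.84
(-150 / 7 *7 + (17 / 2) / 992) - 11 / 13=-3890403 / 25792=-150.84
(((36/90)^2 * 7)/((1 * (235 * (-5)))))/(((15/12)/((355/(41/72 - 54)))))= 572544/113005625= 0.01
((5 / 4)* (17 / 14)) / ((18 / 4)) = 85 / 252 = 0.34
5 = 5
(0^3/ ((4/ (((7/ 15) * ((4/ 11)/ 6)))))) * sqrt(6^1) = 0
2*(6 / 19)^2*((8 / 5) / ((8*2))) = 36 / 1805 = 0.02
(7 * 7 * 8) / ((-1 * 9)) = -392 / 9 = -43.56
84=84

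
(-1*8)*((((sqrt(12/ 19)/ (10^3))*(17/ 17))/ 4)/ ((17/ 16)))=-8*sqrt(57)/ 40375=-0.00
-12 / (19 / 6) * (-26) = 1872 / 19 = 98.53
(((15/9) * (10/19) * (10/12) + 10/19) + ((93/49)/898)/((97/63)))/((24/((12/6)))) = 131237657/1251190584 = 0.10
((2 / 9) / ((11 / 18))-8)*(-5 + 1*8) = -252 / 11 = -22.91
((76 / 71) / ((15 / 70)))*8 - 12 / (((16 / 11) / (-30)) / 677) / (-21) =-23673997 / 2982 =-7938.97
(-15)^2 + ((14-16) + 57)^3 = 166600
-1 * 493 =-493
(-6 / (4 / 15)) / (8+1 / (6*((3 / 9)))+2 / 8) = -18 / 7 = -2.57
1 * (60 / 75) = 0.80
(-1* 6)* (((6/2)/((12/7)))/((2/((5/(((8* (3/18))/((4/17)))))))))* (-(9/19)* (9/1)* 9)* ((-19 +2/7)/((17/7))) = -30082185/21964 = -1369.61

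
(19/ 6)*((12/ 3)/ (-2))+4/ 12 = -6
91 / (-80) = -91 / 80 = -1.14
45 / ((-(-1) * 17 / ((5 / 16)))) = 225 / 272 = 0.83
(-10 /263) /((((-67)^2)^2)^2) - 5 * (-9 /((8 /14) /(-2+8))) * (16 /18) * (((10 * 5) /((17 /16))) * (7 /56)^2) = 560677945786332060580 /1815528586355741911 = 308.82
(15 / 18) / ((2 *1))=5 / 12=0.42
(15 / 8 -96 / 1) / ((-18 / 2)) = 251 / 24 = 10.46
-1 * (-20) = 20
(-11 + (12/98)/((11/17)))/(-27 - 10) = 5827/19943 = 0.29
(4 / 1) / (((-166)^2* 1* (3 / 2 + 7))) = 2 / 117113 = 0.00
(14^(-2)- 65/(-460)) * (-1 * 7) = -165/161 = -1.02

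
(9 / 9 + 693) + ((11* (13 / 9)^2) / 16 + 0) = 901283 / 1296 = 695.43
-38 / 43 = -0.88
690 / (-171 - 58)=-690 / 229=-3.01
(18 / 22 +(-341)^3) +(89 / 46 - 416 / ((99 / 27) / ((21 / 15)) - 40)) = -15750094305489 / 397210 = -39651807.12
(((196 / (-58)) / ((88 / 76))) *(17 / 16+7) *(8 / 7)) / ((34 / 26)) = -223041 / 10846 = -20.56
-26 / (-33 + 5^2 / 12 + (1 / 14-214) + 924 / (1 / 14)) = -2184 / 1066057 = -0.00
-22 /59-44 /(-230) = -1232 /6785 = -0.18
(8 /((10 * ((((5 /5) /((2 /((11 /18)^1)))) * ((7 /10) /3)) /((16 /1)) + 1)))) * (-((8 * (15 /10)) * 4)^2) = -31850496 /17357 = -1835.02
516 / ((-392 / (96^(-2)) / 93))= -0.01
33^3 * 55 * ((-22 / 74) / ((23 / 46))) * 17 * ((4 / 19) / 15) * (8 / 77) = -143364672 / 4921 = -29133.24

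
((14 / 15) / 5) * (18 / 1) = 3.36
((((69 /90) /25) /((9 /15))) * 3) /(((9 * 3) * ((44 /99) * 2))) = 23 /3600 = 0.01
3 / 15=1 / 5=0.20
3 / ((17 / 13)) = 39 / 17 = 2.29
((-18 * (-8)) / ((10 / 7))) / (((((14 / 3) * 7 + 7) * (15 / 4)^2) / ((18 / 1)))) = 6912 / 2125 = 3.25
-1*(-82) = 82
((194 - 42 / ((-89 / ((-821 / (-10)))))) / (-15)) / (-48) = 103571 / 320400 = 0.32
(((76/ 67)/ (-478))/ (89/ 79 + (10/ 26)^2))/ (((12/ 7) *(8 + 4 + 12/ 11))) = -19532513/ 235420307712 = -0.00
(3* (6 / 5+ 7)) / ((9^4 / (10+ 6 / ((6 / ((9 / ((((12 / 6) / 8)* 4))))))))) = 779 / 10935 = 0.07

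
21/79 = 0.27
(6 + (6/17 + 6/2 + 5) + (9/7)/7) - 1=11276/833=13.54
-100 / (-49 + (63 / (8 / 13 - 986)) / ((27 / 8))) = 274500 / 134557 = 2.04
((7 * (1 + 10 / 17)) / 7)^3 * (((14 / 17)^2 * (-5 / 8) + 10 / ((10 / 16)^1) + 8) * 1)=268220241 / 2839714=94.45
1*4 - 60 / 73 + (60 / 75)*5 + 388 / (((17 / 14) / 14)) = 5560412 / 1241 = 4480.59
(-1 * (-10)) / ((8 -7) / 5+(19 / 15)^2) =1125 / 203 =5.54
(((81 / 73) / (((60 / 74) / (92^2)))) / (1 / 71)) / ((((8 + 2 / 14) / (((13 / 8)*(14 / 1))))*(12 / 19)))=2655684213 / 730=3637923.58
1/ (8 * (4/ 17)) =17/ 32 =0.53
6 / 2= 3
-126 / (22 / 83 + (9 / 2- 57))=20916 / 8671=2.41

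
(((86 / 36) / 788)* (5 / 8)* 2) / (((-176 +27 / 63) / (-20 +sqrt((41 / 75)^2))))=439159 / 1045928160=0.00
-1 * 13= -13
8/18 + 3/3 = 13/9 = 1.44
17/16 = 1.06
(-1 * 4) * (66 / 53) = -4.98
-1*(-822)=822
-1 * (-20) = 20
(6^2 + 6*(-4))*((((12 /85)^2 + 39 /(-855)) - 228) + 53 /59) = -22074668872 /8099225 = -2725.53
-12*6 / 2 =-36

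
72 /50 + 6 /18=133 /75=1.77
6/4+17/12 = 35/12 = 2.92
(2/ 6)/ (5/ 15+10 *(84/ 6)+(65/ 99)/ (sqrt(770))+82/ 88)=0.00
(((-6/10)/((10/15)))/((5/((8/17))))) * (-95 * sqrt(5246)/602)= 342 * sqrt(5246)/25585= 0.97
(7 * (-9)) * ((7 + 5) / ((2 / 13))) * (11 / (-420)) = 1287 / 10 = 128.70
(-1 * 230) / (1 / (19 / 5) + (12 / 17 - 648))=0.36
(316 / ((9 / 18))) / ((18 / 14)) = 4424 / 9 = 491.56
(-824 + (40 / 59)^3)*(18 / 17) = -3045029328 / 3491443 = -872.14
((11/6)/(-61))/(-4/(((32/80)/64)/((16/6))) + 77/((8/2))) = 22/1235189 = 0.00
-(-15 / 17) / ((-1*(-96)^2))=-0.00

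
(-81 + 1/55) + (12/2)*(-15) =-9404/55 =-170.98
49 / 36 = 1.36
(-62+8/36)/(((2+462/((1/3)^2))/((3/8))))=-139/24960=-0.01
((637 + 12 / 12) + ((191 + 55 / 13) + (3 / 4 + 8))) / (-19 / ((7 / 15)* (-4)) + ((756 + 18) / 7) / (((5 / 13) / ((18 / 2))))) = 218915 / 675363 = 0.32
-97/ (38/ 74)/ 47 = -3589/ 893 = -4.02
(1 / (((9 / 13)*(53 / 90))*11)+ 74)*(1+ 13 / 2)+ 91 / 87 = 557.72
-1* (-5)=5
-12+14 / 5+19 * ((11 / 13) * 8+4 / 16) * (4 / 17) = 24509 / 1105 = 22.18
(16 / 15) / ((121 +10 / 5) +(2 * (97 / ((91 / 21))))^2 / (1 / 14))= 0.00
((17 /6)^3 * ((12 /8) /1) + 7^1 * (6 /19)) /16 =99395 /43776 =2.27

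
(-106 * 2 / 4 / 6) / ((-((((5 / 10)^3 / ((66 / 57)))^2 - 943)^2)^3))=23409809937508542839850532864 / 1863422010515725610433711249513986721284812947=0.00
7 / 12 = 0.58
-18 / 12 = -3 / 2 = -1.50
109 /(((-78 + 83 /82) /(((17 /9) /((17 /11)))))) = -98318 /56817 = -1.73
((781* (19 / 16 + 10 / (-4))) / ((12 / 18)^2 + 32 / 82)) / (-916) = 78597 / 58624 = 1.34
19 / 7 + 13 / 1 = 110 / 7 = 15.71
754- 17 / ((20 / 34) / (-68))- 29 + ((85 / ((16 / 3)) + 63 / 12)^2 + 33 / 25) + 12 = 20175553 / 6400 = 3152.43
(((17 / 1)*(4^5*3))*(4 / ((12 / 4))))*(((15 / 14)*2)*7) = 1044480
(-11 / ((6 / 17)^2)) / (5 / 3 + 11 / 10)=-15895 / 498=-31.92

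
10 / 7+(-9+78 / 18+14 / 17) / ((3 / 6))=-2234 / 357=-6.26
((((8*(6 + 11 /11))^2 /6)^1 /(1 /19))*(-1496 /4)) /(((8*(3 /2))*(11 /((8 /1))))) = -2025856 /9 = -225095.11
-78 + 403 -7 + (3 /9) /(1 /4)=958 /3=319.33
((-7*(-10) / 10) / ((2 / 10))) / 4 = 35 / 4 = 8.75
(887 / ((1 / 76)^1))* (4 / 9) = 269648 / 9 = 29960.89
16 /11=1.45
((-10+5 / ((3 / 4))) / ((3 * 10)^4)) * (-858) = 143 / 40500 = 0.00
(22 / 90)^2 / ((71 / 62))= 0.05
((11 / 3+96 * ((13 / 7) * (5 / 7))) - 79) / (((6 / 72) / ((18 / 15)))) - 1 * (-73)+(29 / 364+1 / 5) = 10475791 / 12740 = 822.28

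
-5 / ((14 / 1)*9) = -5 / 126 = -0.04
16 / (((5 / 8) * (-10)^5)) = -0.00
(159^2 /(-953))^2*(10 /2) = 3195644805 /908209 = 3518.62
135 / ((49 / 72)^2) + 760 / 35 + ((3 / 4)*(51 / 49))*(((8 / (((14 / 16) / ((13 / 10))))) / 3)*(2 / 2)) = 316.29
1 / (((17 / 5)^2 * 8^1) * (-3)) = -0.00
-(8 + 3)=-11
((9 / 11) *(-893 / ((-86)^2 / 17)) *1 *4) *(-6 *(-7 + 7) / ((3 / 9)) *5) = 0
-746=-746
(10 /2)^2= 25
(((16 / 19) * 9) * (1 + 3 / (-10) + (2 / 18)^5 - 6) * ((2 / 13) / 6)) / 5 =-0.21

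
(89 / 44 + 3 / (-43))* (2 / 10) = 0.39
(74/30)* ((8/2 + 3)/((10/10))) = 259/15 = 17.27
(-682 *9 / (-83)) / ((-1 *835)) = -6138 / 69305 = -0.09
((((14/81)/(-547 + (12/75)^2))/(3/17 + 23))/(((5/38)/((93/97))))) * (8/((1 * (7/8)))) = -160208000/176379758037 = -0.00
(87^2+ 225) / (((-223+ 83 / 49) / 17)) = -3246201 / 5422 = -598.71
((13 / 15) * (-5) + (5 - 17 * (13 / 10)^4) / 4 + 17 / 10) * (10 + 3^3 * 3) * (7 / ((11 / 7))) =-7235222449 / 1320000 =-5481.23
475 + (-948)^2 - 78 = 899101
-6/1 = -6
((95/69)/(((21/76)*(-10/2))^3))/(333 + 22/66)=-1042568/665634375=-0.00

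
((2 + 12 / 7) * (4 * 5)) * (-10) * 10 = -52000 / 7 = -7428.57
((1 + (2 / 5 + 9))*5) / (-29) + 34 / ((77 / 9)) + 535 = 1199525 / 2233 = 537.18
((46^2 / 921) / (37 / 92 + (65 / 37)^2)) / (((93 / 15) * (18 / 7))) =4663854440 / 112895707527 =0.04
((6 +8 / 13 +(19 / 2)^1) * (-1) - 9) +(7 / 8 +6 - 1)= -2001 / 104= -19.24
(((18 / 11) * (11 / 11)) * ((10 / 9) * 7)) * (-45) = -6300 / 11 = -572.73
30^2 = 900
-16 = -16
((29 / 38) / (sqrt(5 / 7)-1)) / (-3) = 29 * sqrt(35) / 228 + 203 / 228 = 1.64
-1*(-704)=704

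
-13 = -13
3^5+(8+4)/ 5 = 1227/ 5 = 245.40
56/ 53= 1.06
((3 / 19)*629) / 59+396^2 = 175792623 / 1121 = 156817.68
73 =73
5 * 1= 5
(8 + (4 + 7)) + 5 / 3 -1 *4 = 50 / 3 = 16.67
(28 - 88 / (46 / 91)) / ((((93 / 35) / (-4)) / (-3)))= -470400 / 713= -659.75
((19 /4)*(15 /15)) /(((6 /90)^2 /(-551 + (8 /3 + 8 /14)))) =-16391775 /28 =-585420.54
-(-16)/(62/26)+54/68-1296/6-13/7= -1551987/7378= -210.35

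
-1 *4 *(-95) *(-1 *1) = -380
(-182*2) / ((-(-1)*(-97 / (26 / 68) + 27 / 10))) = 47320 / 32629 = 1.45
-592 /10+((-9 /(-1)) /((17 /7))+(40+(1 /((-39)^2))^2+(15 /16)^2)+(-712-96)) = -41410841416427 /50340476160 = -822.62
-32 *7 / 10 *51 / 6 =-952 / 5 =-190.40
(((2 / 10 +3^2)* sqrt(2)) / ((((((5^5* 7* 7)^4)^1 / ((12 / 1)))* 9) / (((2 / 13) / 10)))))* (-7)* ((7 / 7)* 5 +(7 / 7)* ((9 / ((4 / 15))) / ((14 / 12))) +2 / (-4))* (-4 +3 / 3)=3312* sqrt(2) / 13744356632232666015625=0.00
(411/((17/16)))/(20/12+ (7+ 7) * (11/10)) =6165/272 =22.67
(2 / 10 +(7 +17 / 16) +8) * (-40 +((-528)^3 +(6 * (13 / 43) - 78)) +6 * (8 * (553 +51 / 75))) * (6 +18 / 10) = -18668335773.89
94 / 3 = 31.33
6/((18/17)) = 17/3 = 5.67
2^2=4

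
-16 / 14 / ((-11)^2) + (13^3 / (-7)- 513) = -826.87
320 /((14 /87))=13920 /7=1988.57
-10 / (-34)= 5 / 17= 0.29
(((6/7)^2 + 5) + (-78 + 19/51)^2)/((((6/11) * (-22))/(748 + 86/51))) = -1049716176875/2785671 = -376827.05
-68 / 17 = -4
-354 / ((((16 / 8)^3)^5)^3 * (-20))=177 / 351843720888320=0.00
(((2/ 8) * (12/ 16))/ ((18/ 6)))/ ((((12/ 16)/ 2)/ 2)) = 1/ 3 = 0.33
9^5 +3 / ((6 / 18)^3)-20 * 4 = 59050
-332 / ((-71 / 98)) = 32536 / 71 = 458.25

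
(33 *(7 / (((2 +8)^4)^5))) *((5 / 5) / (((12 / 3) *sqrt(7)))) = 33 *sqrt(7) / 400000000000000000000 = 0.00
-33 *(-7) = 231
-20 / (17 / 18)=-360 / 17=-21.18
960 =960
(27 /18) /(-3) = -1 /2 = -0.50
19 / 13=1.46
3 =3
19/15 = 1.27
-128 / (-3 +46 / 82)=1312 / 25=52.48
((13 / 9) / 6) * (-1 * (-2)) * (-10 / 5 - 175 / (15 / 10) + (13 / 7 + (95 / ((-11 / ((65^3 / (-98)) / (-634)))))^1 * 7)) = -1462273397 / 7908516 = -184.90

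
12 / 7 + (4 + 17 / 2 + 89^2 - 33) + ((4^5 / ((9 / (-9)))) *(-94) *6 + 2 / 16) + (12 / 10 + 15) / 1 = 163927271 / 280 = 585454.54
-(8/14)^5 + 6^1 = 99818/16807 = 5.94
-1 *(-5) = 5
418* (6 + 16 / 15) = 2953.87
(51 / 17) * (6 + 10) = 48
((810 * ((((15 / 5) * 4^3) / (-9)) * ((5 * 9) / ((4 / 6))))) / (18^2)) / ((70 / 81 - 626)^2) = -1476225 / 160250281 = -0.01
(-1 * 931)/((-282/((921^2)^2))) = 2375412805990.82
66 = 66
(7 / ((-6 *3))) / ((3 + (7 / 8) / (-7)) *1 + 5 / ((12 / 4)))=-0.09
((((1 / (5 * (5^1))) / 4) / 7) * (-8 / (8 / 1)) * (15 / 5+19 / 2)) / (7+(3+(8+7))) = -1 / 1400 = -0.00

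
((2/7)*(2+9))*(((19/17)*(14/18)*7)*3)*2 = 5852/51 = 114.75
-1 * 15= -15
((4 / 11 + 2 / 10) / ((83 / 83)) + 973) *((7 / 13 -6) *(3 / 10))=-5702649 / 3575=-1595.15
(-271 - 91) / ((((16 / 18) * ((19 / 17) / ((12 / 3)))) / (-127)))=3517011 / 19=185105.84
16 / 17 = 0.94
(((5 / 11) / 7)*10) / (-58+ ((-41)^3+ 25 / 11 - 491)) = -0.00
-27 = -27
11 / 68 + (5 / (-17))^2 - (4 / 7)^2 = -4433 / 56644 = -0.08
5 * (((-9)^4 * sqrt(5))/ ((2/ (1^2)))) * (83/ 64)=2722815 * sqrt(5)/ 128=47565.62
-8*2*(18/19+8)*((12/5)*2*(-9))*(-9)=-1057536/19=-55659.79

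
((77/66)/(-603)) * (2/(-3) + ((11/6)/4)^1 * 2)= -7/14472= -0.00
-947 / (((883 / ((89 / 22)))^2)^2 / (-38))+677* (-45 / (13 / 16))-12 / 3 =-34711312449713786991627 / 925650189207344744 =-37499.38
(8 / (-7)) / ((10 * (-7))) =4 / 245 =0.02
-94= -94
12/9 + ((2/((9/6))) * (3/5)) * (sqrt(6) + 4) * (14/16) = 7 * sqrt(6)/10 + 62/15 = 5.85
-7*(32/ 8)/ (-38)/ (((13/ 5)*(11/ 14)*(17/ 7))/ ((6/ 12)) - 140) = -3430/ 605511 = -0.01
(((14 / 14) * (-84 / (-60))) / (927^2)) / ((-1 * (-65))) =7 / 279281925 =0.00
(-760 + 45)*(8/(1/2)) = -11440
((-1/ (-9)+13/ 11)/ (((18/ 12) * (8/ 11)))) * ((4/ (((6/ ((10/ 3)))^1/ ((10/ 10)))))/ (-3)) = -640/ 729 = -0.88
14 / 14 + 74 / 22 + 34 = 422 / 11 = 38.36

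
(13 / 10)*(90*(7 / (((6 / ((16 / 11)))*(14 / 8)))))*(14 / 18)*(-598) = -1741376 / 33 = -52768.97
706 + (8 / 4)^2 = 710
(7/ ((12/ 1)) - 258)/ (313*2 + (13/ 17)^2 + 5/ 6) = -892721/ 2175886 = -0.41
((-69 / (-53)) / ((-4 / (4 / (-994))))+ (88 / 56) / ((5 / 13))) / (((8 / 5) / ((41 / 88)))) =44139083 / 37088128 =1.19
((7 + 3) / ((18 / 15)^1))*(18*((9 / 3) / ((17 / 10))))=4500 / 17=264.71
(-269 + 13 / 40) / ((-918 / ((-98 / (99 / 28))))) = -335111 / 41310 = -8.11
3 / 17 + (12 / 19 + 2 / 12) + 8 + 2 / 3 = 18685 / 1938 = 9.64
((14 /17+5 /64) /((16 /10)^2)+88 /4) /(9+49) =1556429 /4038656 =0.39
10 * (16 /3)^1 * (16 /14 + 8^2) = 24320 /7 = 3474.29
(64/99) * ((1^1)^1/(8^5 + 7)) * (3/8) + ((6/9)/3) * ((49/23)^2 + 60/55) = 31121234/24876225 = 1.25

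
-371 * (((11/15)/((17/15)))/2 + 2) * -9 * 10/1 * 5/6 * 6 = 6594525/17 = 387913.24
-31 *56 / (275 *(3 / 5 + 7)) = -0.83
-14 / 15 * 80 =-224 / 3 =-74.67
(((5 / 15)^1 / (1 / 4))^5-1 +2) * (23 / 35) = 4163 / 1215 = 3.43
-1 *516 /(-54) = 86 /9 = 9.56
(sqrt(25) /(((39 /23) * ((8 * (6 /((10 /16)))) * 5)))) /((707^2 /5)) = 575 /7485738624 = 0.00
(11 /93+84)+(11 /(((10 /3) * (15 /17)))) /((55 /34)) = 1004752 /11625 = 86.43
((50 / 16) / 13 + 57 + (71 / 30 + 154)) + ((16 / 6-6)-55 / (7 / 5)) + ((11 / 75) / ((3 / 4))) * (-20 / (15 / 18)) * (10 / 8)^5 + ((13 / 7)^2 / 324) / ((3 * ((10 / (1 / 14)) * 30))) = 203702903141 / 1300244400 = 156.67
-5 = -5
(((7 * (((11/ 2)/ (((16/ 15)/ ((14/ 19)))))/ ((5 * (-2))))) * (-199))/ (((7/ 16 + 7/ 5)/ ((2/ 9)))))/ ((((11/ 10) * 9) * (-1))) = -9950/ 1539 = -6.47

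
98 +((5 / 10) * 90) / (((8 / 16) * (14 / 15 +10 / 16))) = 29126 / 187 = 155.75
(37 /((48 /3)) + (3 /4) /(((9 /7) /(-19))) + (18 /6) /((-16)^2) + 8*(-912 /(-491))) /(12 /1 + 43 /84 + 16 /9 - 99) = -48307791 /670808128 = -0.07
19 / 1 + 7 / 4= 20.75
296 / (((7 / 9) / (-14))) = -5328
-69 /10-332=-3389 /10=-338.90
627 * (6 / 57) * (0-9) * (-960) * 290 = 165369600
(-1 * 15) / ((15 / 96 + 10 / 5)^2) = -5120 / 1587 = -3.23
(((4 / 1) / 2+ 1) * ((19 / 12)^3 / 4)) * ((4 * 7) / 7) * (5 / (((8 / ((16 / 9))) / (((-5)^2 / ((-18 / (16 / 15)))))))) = -171475 / 8748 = -19.60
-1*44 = -44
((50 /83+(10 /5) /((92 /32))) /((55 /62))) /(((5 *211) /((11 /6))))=25606 /10069975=0.00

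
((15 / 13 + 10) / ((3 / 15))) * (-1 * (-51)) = 36975 / 13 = 2844.23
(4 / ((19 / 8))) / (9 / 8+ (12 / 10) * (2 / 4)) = 1280 / 1311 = 0.98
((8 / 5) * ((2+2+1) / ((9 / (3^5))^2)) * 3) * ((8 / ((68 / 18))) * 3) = 1889568 / 17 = 111151.06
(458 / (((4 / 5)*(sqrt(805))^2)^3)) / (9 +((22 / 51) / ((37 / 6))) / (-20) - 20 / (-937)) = 0.00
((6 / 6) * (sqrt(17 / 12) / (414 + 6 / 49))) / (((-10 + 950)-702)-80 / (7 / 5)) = 343 * sqrt(51) / 154138032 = 0.00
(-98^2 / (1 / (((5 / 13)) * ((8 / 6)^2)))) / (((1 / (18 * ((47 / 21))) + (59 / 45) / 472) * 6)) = -722220800 / 18213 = -39654.14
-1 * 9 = -9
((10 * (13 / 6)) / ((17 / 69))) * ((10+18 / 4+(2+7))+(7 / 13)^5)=2010704275 / 971074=2070.60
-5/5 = -1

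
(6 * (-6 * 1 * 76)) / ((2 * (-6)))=228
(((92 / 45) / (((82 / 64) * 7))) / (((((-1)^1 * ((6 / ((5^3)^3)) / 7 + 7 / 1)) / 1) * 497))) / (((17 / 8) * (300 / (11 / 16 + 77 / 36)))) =-0.00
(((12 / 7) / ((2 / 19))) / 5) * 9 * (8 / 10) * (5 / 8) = 513 / 35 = 14.66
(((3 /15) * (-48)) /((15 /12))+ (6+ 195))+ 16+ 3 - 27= 4633 /25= 185.32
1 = 1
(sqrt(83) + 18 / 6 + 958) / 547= sqrt(83) / 547 + 961 / 547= 1.77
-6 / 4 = -3 / 2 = -1.50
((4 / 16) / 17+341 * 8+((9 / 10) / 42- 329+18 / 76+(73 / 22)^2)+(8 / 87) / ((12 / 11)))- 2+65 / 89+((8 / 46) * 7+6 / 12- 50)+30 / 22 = 6905371941821893 / 2923306002540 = 2362.18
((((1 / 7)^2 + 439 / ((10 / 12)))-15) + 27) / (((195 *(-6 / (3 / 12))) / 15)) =-1.73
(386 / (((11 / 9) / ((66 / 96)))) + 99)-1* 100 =1729 / 8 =216.12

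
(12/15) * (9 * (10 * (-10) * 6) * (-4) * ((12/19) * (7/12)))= 120960/19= 6366.32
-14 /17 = -0.82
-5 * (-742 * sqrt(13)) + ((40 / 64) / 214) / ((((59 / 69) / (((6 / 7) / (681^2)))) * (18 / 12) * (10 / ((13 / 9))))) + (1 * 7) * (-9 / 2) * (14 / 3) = -72303051974029 / 491857496424 + 3710 * sqrt(13) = 13229.60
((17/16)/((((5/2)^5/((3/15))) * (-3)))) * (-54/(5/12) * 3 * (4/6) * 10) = 29376/15625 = 1.88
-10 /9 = -1.11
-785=-785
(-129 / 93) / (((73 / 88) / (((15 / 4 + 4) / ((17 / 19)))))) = -17974 / 1241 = -14.48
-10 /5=-2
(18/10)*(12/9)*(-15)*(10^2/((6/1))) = -600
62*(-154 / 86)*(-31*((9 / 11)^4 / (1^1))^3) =3799806983815374 / 12268401836273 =309.72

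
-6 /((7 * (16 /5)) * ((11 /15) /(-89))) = 20025 /616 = 32.51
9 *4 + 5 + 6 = 47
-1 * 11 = -11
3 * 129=387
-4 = -4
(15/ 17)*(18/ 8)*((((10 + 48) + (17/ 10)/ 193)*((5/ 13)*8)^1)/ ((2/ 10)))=75570975/ 42653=1771.76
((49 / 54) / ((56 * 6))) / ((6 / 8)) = 7 / 1944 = 0.00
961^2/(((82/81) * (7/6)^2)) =1346493618/2009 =670230.77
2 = 2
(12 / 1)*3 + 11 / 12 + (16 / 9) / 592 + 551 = 783109 / 1332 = 587.92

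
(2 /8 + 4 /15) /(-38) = -31 /2280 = -0.01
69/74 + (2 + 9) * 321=261363/74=3531.93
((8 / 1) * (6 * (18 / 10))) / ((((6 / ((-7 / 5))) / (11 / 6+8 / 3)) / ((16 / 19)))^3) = -256048128 / 4286875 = -59.73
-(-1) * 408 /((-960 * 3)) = -17 /120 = -0.14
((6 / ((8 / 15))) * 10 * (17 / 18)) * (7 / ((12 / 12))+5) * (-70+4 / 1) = -84150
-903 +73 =-830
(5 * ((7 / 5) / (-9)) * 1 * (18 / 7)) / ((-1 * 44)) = 1 / 22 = 0.05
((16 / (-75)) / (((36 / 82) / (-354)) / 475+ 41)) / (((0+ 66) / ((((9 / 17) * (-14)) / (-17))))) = -2573816 / 74881379969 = -0.00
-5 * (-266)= 1330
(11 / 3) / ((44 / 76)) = 19 / 3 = 6.33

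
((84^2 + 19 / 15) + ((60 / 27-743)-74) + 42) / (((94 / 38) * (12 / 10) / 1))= 2686619 / 1269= 2117.12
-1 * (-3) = 3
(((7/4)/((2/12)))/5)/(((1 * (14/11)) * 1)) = 33/20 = 1.65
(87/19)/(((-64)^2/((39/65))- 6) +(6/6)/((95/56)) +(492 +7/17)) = 22185/35434721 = 0.00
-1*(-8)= 8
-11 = -11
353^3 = 43986977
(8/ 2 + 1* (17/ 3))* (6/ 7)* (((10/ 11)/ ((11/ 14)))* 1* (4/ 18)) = 2320/ 1089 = 2.13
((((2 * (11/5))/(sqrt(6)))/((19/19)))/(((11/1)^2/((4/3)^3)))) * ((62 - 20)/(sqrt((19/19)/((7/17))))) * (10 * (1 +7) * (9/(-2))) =-7168 * sqrt(714)/561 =-341.42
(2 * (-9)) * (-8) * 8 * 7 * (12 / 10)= 48384 / 5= 9676.80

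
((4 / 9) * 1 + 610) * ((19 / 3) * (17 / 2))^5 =9657645749574721 / 34992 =275995820461.10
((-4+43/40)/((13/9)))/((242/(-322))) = 2.69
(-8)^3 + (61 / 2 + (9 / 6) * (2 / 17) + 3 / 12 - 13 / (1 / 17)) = -47741 / 68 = -702.07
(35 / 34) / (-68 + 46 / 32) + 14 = 50638 / 3621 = 13.98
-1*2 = -2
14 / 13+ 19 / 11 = 401 / 143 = 2.80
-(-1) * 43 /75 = 43 /75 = 0.57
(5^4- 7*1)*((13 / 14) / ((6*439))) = 1339 / 6146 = 0.22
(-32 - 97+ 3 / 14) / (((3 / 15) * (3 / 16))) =-24040 / 7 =-3434.29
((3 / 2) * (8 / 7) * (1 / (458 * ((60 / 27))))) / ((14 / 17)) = 459 / 224420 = 0.00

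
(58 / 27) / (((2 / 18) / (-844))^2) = 123946464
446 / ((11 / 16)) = 648.73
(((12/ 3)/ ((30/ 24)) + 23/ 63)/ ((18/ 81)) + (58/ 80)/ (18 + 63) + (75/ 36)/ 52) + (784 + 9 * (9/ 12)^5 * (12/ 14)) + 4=3041512861/ 3773952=805.92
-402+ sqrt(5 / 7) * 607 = -402+ 607 * sqrt(35) / 7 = 111.01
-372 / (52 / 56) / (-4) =1302 / 13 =100.15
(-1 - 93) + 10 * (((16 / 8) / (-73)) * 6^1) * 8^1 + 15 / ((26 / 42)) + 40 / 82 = -3207351 / 38909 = -82.43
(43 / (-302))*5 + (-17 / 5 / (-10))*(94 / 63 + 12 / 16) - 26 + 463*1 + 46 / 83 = 13820936033 / 31583160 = 437.60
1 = 1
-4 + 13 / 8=-19 / 8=-2.38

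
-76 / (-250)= 38 / 125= 0.30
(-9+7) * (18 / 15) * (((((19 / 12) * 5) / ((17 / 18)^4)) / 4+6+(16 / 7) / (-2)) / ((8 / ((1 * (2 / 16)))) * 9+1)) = -0.03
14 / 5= 2.80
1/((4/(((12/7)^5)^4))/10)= 9584399981118687805440/79792266297612001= 120116.90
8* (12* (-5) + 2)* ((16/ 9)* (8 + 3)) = -81664/ 9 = -9073.78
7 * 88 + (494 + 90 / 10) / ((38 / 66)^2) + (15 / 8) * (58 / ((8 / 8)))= 3237607 / 1444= 2242.11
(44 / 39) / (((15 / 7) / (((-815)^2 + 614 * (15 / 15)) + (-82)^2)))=206841404 / 585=353575.05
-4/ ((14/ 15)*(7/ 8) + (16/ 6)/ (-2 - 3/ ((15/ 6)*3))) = 720/ 53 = 13.58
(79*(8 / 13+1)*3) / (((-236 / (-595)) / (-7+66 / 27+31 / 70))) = -24357991 / 6136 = -3969.69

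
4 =4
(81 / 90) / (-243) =-1 / 270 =-0.00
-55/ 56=-0.98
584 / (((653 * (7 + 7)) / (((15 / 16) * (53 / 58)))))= 58035 / 1060472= 0.05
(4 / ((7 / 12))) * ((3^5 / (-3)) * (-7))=3888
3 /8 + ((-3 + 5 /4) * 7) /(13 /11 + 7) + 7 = 5.88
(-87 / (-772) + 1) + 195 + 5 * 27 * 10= 1193599 / 772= 1546.11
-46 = -46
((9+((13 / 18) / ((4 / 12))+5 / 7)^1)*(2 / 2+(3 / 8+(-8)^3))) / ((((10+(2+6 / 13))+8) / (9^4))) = -3050219835 / 1568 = -1945293.26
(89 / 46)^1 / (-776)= -89 / 35696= -0.00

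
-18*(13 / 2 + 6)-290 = -515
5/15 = 0.33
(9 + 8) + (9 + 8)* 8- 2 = 151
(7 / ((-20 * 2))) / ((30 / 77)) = -539 / 1200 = -0.45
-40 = -40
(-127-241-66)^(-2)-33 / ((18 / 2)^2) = -2071889 / 5085612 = -0.41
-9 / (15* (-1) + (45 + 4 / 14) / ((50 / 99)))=-1050 / 8711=-0.12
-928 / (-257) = 928 / 257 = 3.61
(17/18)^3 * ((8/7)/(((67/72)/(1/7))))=39304/265923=0.15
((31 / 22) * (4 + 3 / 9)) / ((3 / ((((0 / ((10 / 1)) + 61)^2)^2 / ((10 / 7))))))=39059117461 / 1980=19726827.00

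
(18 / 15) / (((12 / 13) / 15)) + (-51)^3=-132631.50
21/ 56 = 3/ 8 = 0.38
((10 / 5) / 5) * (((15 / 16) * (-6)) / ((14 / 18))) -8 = -305 / 28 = -10.89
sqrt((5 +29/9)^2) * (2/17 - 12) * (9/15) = -14948/255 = -58.62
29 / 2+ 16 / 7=235 / 14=16.79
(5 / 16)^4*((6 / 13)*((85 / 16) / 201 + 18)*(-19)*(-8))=688429375 / 57081856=12.06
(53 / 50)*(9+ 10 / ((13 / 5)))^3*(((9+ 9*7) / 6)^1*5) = 1481073234 / 10985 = 134826.88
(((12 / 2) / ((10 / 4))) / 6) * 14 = 28 / 5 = 5.60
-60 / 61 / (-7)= 60 / 427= 0.14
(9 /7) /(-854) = -0.00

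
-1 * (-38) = 38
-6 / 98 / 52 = -0.00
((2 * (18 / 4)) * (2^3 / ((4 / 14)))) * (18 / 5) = 4536 / 5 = 907.20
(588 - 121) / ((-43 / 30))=-14010 / 43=-325.81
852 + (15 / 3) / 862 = 734429 / 862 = 852.01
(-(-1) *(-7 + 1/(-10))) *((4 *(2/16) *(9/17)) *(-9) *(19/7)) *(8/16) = 109269/4760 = 22.96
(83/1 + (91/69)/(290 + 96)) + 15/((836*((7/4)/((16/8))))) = 3235072139/38965542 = 83.02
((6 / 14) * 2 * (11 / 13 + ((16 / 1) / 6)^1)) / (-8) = -137 / 364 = -0.38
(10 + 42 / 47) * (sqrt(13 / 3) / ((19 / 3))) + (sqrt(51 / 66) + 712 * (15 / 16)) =sqrt(374) / 22 + 512 * sqrt(39) / 893 + 1335 / 2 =671.96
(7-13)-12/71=-438/71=-6.17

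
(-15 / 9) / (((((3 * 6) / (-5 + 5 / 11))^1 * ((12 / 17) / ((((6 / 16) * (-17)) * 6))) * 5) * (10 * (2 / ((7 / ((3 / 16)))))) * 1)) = -10115 / 1188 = -8.51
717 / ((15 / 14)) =3346 / 5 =669.20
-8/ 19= -0.42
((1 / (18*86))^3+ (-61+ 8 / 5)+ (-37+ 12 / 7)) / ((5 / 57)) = -233571029023207 / 216386251200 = -1079.42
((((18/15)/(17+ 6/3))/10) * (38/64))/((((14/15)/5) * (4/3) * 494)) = 27/885248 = 0.00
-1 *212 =-212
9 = 9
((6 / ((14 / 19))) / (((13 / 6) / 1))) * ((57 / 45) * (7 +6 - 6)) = 2166 / 65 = 33.32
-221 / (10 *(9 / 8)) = -884 / 45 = -19.64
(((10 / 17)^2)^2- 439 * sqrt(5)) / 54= 5000 / 2255067- 439 * sqrt(5) / 54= -18.18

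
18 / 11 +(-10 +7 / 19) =-1671 / 209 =-8.00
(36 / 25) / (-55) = -36 / 1375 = -0.03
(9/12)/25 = 0.03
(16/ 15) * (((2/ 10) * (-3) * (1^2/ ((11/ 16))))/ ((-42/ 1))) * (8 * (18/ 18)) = 1024/ 5775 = 0.18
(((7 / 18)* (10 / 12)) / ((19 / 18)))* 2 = 35 / 57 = 0.61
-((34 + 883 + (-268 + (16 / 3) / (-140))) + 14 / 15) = -68239 / 105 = -649.90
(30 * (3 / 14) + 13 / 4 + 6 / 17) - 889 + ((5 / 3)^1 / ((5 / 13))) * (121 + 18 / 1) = -276.64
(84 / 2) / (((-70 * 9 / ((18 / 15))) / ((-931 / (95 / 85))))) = 1666 / 25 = 66.64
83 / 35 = 2.37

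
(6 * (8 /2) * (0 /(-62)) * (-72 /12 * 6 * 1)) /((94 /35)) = 0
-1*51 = -51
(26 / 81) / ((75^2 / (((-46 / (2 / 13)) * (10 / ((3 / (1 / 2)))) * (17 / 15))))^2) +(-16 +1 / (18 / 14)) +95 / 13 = -21350397600268 / 2698723828125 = -7.91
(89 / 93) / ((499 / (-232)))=-20648 / 46407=-0.44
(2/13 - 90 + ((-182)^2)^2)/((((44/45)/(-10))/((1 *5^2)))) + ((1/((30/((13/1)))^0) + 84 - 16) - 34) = -280533908356.61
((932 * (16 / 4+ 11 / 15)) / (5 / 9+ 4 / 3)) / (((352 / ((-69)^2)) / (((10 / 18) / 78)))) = 224.99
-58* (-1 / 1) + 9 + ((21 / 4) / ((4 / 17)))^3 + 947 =49652637 / 4096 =12122.23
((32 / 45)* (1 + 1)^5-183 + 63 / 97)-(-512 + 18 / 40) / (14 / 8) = 132.72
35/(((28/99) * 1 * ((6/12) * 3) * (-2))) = -165/4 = -41.25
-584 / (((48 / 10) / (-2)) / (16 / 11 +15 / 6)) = 10585 / 11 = 962.27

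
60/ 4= 15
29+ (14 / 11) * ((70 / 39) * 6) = 6107 / 143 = 42.71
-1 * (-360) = 360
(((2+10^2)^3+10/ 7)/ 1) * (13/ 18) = 48285029/ 63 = 766429.03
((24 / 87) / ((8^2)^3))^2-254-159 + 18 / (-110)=-20520155444412361 / 49665928069120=-413.16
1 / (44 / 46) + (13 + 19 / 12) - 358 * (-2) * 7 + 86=674999 / 132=5113.63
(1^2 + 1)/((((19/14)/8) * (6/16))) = 1792/57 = 31.44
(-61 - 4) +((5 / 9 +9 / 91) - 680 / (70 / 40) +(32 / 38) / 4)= -7044565 / 15561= -452.71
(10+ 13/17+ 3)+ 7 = 353/17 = 20.76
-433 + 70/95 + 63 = -7016/19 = -369.26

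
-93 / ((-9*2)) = 31 / 6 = 5.17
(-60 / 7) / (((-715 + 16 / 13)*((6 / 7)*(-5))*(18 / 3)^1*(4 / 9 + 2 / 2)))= -1 / 3093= -0.00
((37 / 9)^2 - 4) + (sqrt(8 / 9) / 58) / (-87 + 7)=1045 / 81 - sqrt(2) / 6960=12.90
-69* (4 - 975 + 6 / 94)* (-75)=-236155950 / 47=-5024594.68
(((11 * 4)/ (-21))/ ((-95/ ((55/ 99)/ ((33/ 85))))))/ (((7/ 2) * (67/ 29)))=0.00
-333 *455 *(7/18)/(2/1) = -117845/4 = -29461.25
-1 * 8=-8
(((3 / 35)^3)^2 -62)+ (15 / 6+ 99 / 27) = -615818980001 / 11029593750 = -55.83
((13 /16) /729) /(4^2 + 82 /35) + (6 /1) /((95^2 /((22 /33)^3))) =17418887 /67581799200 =0.00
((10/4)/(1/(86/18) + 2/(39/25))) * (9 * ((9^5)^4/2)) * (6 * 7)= 19267042701222353771316765/5002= 3851867793127219866316.83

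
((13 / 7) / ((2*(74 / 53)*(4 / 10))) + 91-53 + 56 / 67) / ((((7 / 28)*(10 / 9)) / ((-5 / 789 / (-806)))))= 16866477 / 14713816936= 0.00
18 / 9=2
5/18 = 0.28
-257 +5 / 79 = -20298 / 79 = -256.94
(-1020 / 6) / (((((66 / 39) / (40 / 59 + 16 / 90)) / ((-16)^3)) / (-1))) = -352105.93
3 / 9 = 1 / 3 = 0.33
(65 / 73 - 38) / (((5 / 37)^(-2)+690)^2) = -39375 / 588527971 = -0.00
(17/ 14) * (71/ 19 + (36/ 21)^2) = 105655/ 13034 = 8.11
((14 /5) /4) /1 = 7 /10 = 0.70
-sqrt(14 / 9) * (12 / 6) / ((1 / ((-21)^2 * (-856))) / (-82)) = -20636448 * sqrt(14) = -77214518.10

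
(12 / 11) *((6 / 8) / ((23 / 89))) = 801 / 253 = 3.17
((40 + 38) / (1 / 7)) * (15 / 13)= 630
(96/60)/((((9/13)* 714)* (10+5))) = 52/240975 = 0.00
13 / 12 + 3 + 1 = 61 / 12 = 5.08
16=16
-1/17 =-0.06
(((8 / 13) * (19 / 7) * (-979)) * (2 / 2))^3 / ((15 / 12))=-13180710780520448 / 3767855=-3498200111.34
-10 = -10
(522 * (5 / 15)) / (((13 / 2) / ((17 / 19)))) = 5916 / 247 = 23.95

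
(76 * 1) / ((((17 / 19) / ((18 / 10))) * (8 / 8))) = 12996 / 85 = 152.89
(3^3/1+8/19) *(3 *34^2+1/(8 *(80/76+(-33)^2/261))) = 41615149567/437608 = 95096.87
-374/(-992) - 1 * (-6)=3163/496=6.38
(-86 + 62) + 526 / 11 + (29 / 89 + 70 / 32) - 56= -464727 / 15664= -29.67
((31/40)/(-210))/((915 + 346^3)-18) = -31/347950117200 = -0.00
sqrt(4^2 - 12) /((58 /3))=3 /29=0.10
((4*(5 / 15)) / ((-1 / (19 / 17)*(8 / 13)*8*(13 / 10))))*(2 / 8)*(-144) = 285 / 34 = 8.38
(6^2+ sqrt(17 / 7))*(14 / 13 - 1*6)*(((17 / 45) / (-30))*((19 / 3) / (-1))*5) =-41344 / 585 - 10336*sqrt(119) / 36855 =-73.73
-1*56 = -56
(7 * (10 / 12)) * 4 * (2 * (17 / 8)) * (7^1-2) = 2975 / 6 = 495.83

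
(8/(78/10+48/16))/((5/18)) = 8/3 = 2.67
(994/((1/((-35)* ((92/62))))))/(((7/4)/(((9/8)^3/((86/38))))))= -791653905/42656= -18559.03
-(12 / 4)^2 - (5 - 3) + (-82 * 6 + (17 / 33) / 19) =-315364 / 627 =-502.97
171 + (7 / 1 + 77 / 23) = 4171 / 23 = 181.35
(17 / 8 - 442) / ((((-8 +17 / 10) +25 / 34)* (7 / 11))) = 299115 / 2408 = 124.22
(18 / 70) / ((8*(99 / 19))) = 19 / 3080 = 0.01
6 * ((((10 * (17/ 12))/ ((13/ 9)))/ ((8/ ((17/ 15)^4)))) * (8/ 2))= 1419857/ 29250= 48.54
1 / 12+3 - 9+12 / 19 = -1205 / 228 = -5.29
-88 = -88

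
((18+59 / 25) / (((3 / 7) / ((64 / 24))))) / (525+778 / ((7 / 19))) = 199528 / 4152825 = 0.05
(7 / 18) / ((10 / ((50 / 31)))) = 35 / 558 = 0.06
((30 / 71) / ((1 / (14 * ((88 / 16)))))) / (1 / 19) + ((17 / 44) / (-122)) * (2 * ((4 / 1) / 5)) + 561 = 280882748 / 238205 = 1179.16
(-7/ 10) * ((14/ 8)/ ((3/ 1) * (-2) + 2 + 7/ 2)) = 49/ 20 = 2.45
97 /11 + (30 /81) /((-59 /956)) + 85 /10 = 396613 /35046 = 11.32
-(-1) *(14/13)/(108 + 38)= 7/949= 0.01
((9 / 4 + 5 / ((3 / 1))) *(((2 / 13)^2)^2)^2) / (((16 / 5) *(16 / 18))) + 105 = 171303452115 / 1631461442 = 105.00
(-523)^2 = 273529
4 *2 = 8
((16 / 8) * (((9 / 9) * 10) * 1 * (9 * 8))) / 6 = 240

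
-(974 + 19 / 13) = -12681 / 13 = -975.46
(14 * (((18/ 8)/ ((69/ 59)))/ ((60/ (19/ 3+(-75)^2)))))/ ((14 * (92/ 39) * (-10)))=-6478849/ 846400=-7.65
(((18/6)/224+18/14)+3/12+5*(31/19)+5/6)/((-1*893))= -134579/11401824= -0.01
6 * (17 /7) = 102 /7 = 14.57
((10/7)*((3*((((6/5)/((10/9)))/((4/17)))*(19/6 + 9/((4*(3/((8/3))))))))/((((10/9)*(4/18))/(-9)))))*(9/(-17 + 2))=31118823/14000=2222.77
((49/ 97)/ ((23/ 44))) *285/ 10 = 61446/ 2231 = 27.54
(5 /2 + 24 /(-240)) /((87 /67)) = 268 /145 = 1.85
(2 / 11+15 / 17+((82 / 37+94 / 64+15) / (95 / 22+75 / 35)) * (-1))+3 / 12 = -173792497 / 110150480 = -1.58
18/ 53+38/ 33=2608/ 1749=1.49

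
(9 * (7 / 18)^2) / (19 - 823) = -0.00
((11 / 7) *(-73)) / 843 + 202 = 1191199 / 5901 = 201.86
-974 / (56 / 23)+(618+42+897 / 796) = 363700 / 1393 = 261.09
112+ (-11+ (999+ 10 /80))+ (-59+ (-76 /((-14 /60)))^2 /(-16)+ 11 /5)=-10951083 /1960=-5587.29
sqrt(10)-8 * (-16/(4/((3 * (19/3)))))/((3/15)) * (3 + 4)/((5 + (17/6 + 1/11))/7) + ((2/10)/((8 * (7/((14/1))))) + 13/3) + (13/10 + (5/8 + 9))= sqrt(10) + 1180723951/62760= 18816.48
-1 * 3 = -3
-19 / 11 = -1.73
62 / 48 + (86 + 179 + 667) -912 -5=391 / 24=16.29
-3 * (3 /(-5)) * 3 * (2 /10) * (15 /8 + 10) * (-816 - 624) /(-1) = 18468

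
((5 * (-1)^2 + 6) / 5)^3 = 1331 / 125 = 10.65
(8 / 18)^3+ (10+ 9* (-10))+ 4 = -75.91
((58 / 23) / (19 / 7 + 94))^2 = 164836 / 242456041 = 0.00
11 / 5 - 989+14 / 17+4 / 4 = -984.98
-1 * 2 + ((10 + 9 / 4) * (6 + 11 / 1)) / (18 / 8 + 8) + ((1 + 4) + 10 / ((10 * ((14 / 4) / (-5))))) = 21.89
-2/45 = -0.04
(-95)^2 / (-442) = -9025 / 442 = -20.42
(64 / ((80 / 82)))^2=107584 / 25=4303.36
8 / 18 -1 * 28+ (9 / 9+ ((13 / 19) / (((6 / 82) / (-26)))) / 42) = -38716 / 1197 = -32.34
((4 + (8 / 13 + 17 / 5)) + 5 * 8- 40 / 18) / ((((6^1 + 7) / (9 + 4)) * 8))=5.72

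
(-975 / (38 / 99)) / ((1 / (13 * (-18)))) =11293425 / 19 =594390.79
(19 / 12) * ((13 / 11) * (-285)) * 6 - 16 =-70747 / 22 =-3215.77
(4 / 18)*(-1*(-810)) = 180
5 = 5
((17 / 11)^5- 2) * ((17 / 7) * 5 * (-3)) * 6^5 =-2176716434400 / 1127357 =-1930813.78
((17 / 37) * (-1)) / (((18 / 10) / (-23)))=1955 / 333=5.87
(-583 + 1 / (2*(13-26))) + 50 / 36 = -68053 / 117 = -581.65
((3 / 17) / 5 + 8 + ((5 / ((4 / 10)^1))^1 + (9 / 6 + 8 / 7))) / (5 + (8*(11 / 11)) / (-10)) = 5.52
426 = 426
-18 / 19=-0.95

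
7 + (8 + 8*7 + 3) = 74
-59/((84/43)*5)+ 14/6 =-519/140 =-3.71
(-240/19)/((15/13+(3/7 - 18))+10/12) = 131040/161671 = 0.81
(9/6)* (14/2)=21/2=10.50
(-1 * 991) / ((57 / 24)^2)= -63424 / 361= -175.69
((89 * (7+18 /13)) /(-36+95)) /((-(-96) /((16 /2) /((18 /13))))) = 9701 /12744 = 0.76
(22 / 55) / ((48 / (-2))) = -0.02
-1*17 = -17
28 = 28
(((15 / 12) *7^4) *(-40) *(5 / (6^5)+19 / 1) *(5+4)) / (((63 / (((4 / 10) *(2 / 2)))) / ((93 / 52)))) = -7855075585 / 33696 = -233115.97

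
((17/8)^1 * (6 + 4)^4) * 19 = 403750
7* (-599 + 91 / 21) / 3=-12488 / 9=-1387.56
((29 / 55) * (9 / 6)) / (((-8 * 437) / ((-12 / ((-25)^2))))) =261 / 60087500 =0.00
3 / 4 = 0.75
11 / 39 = 0.28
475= 475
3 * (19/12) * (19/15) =361/60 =6.02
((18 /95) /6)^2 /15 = 3 /45125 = 0.00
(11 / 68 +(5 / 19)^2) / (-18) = -5671 / 441864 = -0.01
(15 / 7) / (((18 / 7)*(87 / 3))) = 5 / 174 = 0.03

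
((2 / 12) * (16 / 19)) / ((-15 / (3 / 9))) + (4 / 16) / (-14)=-3013 / 143640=-0.02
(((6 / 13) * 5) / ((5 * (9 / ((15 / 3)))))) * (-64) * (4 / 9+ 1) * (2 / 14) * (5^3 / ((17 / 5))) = -400000 / 3213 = -124.49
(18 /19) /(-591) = -6 /3743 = -0.00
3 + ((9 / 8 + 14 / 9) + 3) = 625 / 72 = 8.68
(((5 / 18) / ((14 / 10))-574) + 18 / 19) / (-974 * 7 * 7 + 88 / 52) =0.01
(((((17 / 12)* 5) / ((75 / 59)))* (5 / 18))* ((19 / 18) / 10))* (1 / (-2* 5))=-19057 / 1166400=-0.02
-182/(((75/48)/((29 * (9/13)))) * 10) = -233.86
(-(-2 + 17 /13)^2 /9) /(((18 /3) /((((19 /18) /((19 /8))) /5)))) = -2 /2535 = -0.00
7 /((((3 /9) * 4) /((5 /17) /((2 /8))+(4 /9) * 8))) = 1267 /51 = 24.84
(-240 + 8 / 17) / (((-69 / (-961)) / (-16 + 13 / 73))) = 1506578920 / 28543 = 52782.78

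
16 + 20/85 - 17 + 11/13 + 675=149193/221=675.08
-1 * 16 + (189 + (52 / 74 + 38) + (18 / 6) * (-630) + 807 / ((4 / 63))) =1632729 / 148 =11031.95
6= 6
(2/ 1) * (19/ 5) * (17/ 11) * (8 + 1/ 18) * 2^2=37468/ 99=378.46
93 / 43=2.16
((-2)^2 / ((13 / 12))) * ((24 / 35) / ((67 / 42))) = 6912 / 4355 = 1.59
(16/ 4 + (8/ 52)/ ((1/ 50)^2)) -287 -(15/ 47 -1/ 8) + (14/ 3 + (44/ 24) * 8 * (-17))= -2100551/ 14664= -143.25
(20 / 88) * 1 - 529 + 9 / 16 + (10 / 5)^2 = -524.21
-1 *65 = -65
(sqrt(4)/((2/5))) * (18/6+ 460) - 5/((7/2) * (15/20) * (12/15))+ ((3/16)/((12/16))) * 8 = 48607/21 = 2314.62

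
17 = 17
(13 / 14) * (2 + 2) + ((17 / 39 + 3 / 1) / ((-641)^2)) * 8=3.71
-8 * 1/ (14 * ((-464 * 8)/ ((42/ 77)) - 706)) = 0.00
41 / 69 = 0.59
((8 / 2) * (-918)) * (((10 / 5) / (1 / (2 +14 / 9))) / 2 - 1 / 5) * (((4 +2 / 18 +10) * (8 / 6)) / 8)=-1304036 / 45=-28978.58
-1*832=-832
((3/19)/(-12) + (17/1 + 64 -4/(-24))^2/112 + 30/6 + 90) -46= 8258995/76608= 107.81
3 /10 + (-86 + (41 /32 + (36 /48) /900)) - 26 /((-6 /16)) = -36203 /2400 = -15.08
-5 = -5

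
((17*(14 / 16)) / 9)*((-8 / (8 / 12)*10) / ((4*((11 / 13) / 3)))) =-7735 / 44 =-175.80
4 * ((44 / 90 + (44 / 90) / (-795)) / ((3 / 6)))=139744 / 35775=3.91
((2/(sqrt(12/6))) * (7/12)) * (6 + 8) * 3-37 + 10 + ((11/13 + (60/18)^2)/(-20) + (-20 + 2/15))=-12.82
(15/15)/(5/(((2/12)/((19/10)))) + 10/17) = 17/979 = 0.02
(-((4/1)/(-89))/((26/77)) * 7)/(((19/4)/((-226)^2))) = 220239712/21983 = 10018.64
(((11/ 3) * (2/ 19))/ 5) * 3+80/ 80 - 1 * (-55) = 5342/ 95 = 56.23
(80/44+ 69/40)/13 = 1559/5720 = 0.27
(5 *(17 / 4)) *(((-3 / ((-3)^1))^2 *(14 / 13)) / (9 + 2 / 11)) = 6545 / 2626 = 2.49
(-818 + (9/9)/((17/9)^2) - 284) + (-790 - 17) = -551620/289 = -1908.72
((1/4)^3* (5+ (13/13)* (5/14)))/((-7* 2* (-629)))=75/7890176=0.00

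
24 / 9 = 8 / 3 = 2.67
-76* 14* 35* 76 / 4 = -707560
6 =6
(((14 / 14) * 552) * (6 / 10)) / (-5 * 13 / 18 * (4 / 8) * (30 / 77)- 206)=-765072 / 477485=-1.60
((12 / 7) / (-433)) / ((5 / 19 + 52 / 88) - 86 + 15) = 5016 / 88871951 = 0.00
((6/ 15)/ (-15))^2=4/ 5625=0.00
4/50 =2/25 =0.08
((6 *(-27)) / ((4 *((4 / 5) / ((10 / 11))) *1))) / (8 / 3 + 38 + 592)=-0.07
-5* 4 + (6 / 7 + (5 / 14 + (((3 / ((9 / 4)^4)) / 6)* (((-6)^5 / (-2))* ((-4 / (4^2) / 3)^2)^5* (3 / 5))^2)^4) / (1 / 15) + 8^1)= -4590750258057406531554443026773980062653919727775116710379519999993 / 793463007565477672120521016973280504656233039368538690682880000000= -5.79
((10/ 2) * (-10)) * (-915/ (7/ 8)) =52285.71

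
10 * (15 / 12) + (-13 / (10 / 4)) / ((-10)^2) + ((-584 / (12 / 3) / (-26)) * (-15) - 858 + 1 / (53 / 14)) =-80054791 / 86125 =-929.52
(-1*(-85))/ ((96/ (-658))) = -582.60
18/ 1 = 18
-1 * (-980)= 980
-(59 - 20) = -39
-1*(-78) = 78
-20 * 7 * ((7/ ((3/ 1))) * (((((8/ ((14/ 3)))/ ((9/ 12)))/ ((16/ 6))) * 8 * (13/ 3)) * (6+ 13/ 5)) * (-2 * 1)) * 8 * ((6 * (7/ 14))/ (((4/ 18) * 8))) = 2253888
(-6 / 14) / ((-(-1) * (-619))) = 3 / 4333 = 0.00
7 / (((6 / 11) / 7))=539 / 6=89.83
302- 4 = 298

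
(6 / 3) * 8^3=1024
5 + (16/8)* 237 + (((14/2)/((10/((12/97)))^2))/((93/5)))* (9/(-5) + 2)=3492856109/7291975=479.00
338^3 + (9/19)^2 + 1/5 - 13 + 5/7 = 487893703852/12635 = 38614460.14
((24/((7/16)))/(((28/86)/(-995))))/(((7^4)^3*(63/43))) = -117744320/14242684529829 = -0.00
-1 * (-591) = 591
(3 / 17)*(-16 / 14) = -0.20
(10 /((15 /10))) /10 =2 /3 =0.67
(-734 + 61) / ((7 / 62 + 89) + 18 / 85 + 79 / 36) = -63840780 / 8681503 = -7.35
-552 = -552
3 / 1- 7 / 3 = 2 / 3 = 0.67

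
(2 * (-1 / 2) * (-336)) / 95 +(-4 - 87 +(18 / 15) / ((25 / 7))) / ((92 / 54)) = -5427429 / 109250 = -49.68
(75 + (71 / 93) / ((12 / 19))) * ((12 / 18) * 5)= 425245 / 1674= 254.03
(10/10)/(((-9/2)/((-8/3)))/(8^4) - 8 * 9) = -65536/4718565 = -0.01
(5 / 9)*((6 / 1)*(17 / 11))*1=170 / 33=5.15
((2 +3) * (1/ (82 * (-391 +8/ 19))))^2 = 9025/ 370299024484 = 0.00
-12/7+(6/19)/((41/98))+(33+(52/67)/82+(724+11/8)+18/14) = 2217565725/2922808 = 758.71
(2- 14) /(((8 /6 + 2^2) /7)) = -63 /4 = -15.75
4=4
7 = 7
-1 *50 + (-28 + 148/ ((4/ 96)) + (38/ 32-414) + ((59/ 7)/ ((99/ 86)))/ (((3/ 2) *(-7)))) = 3060.49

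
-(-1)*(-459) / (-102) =9 / 2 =4.50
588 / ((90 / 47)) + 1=4621 / 15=308.07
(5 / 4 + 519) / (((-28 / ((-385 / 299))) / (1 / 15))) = 22891 / 14352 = 1.59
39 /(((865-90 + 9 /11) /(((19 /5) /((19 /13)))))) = 5577 /42670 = 0.13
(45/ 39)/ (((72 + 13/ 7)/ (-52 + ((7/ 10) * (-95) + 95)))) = -105/ 286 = -0.37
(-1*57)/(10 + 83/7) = -133/51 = -2.61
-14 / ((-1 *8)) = 7 / 4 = 1.75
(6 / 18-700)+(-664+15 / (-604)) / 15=-6740051 / 9060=-743.93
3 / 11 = 0.27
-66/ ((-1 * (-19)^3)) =-66/ 6859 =-0.01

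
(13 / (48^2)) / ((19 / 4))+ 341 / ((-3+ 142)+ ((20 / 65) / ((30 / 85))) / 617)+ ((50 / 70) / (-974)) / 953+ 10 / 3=688293158661500195 / 118922757892723008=5.79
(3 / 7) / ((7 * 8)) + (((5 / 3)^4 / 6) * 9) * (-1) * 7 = -857419 / 10584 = -81.01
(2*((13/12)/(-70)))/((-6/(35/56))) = 13/4032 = 0.00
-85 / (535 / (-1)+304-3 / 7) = 119 / 324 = 0.37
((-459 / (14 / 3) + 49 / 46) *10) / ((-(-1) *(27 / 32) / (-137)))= 157973.26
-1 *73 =-73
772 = 772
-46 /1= -46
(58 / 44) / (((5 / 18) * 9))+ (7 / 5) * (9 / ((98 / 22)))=1292 / 385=3.36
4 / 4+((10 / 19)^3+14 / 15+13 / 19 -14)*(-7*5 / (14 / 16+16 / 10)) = 174.04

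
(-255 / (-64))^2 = 65025 / 4096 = 15.88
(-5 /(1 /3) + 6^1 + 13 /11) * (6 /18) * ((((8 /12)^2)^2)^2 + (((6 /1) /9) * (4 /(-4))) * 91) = 158.00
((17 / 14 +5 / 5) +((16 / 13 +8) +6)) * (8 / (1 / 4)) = 50800 / 91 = 558.24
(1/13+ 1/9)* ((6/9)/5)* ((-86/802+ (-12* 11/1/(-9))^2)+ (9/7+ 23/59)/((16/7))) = 2021231531/373693905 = 5.41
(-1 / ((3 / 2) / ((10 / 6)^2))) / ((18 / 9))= -0.93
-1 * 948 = -948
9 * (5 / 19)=45 / 19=2.37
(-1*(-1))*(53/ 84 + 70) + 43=9545/ 84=113.63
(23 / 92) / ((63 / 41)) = 41 / 252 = 0.16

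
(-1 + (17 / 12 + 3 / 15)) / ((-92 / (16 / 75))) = -37 / 25875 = -0.00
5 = 5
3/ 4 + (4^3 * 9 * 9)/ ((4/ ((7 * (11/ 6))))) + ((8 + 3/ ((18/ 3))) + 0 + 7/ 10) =16641.95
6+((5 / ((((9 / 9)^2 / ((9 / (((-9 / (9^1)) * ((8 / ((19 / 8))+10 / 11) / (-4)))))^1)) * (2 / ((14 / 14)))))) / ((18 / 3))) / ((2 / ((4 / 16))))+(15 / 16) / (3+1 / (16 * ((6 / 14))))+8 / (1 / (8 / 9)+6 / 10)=282518431 / 24838896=11.37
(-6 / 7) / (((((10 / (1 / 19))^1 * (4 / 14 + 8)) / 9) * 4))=-27 / 22040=-0.00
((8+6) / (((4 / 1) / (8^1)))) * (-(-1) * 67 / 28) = 67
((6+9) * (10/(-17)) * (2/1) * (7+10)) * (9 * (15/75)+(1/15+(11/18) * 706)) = -389980/3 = -129993.33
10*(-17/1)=-170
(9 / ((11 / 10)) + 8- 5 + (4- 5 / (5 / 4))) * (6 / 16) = 369 / 88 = 4.19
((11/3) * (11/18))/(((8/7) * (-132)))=-77/5184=-0.01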